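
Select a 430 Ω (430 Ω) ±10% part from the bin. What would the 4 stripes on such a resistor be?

430 Ω = 43 × 10^1.
4 → yellow
3 → orange
Multiplier 10^1 → brown.
±10% tolerance → silver.

yellow, orange, brown, silver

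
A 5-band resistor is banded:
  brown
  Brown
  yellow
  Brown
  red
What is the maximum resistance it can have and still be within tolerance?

1162.8 Ω

Brown → 1 (first significant figure)
Brown → 1 (second significant figure)
Yellow → 4 (third significant figure)
Brown → ×10 multiplier
Red → ±2% tolerance
114 × 10 = 1140 Ω
Maximum = 1140 × (1 + 2/100) = 1162.8 Ω.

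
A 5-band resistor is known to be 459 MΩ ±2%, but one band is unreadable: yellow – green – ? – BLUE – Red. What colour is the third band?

white

459000000 Ω = 459 × 10^6.
The third band gives digit 9 of the significand, and 9 is white.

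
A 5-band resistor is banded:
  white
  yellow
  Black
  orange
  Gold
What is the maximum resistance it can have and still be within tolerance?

White → 9 (first significant figure)
Yellow → 4 (second significant figure)
Black → 0 (third significant figure)
Orange → ×10^3 multiplier
Gold → ±5% tolerance
940 × 1000 = 940000 Ω
Maximum = 940000 × (1 + 5/100) = 987000 Ω.

987000 Ω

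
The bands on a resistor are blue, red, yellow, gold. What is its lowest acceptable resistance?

589000 Ω

Blue → 6 (first significant figure)
Red → 2 (second significant figure)
Yellow → ×10^4 multiplier
Gold → ±5% tolerance
62 × 10000 = 620000 Ω
Lowest = 620000 × (1 − 5/100) = 589000 Ω.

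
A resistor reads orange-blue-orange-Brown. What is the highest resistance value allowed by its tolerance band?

36360 Ω

Orange → 3 (first significant figure)
Blue → 6 (second significant figure)
Orange → ×10^3 multiplier
Brown → ±1% tolerance
36 × 1000 = 36000 Ω
Highest = 36000 × (1 + 1/100) = 36360 Ω.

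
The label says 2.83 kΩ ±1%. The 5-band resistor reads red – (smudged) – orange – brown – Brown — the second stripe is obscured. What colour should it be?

2830 Ω = 283 × 10^1.
The second band gives digit 8 of the significand, and 8 is grey.

grey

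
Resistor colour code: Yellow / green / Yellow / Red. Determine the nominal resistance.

450000 Ω

Yellow → 4 (first significant figure)
Green → 5 (second significant figure)
Yellow → ×10^4 multiplier
45 × 10000 = 450000 Ω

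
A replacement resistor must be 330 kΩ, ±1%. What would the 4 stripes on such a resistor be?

orange, orange, yellow, brown

330000 Ω = 33 × 10^4.
3 → orange
3 → orange
Multiplier 10^4 → yellow.
±1% tolerance → brown.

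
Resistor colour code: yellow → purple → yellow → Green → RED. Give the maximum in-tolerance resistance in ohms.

Yellow → 4 (first significant figure)
Violet → 7 (second significant figure)
Yellow → 4 (third significant figure)
Green → ×10^5 multiplier
Red → ±2% tolerance
474 × 100000 = 47400000 Ω
Maximum = 47400000 × (1 + 2/100) = 48348000 Ω.

48348000 Ω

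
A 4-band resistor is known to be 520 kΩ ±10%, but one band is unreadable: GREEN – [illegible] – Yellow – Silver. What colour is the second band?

red

520000 Ω = 52 × 10^4.
The second band gives digit 2 of the significand, and 2 is red.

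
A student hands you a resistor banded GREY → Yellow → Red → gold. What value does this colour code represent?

8400 Ω

Grey → 8 (first significant figure)
Yellow → 4 (second significant figure)
Red → ×10^2 multiplier
84 × 100 = 8400 Ω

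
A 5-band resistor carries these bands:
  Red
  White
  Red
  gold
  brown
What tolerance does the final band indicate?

The last band, brown, is the tolerance band.
Brown corresponds to ±1%.

±1%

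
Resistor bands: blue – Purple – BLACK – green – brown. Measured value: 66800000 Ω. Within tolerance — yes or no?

Blue → 6 (first significant figure)
Violet → 7 (second significant figure)
Black → 0 (third significant figure)
Green → ×10^5 multiplier
Brown → ±1% tolerance
670 × 100000 = 67000000 Ω
Allowed range: 66330000 Ω to 67670000 Ω.
66800000 Ω lies inside that range.

yes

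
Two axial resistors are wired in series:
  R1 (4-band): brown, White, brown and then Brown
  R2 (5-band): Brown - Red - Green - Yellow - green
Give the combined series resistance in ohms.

R1: brown, white → 19; brown ×10 → 190 Ω.
R2: brown, red, green → 125; yellow ×10^4 → 1250000 Ω.
Series: 190 + 1250000 = 1250190 Ω.

1250190 Ω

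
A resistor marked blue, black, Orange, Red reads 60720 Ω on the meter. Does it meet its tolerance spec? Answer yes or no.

yes

Blue → 6 (first significant figure)
Black → 0 (second significant figure)
Orange → ×10^3 multiplier
Red → ±2% tolerance
60 × 1000 = 60000 Ω
Allowed range: 58800 Ω to 61200 Ω.
60720 Ω lies inside that range.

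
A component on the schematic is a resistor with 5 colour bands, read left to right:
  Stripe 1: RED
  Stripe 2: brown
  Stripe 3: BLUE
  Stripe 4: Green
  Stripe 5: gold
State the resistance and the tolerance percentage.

21600000 Ω ±5%

Red → 2 (first significant figure)
Brown → 1 (second significant figure)
Blue → 6 (third significant figure)
Green → ×10^5 multiplier
Gold → ±5% tolerance
216 × 100000 = 21600000 Ω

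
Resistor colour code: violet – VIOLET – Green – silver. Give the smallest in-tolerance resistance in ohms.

6930000 Ω

Violet → 7 (first significant figure)
Violet → 7 (second significant figure)
Green → ×10^5 multiplier
Silver → ±10% tolerance
77 × 100000 = 7700000 Ω
Smallest = 7700000 × (1 − 10/100) = 6930000 Ω.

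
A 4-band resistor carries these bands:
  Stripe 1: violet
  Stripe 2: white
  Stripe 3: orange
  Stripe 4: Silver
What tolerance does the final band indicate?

The last band, silver, is the tolerance band.
Silver corresponds to ±10%.

±10%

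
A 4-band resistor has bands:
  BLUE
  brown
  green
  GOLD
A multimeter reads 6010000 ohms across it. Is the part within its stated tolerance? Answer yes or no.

yes

Blue → 6 (first significant figure)
Brown → 1 (second significant figure)
Green → ×10^5 multiplier
Gold → ±5% tolerance
61 × 100000 = 6100000 Ω
Allowed range: 5795000 Ω to 6405000 Ω.
6010000 ohms lies inside that range.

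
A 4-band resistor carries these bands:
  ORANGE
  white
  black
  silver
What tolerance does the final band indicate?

±10%

The last band, silver, is the tolerance band.
Silver corresponds to ±10%.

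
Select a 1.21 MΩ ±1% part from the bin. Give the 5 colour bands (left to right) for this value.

brown, red, brown, yellow, brown

1210000 Ω = 121 × 10^4.
1 → brown
2 → red
1 → brown
Multiplier 10^4 → yellow.
±1% tolerance → brown.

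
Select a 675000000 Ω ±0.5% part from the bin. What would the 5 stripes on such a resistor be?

blue, violet, green, blue, green

675000000 Ω = 675 × 10^6.
6 → blue
7 → violet
5 → green
Multiplier 10^6 → blue.
±0.5% tolerance → green.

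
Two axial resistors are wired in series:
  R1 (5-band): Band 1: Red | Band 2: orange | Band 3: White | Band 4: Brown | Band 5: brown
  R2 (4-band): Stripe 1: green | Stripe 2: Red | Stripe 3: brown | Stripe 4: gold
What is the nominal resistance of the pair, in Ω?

R1: red, orange, white → 239; brown ×10 → 2390 Ω.
R2: green, red → 52; brown ×10 → 520 Ω.
Series: 2390 + 520 = 2910 Ω.

2910 Ω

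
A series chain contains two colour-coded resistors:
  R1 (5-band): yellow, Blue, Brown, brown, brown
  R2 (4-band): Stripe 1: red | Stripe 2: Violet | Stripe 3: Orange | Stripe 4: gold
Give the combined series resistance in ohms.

31610 Ω

R1: yellow, blue, brown → 461; brown ×10 → 4610 Ω.
R2: red, violet → 27; orange ×10^3 → 27000 Ω.
Series: 4610 + 27000 = 31610 Ω.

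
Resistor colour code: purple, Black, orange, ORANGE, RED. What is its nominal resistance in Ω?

703000 Ω

Violet → 7 (first significant figure)
Black → 0 (second significant figure)
Orange → 3 (third significant figure)
Orange → ×10^3 multiplier
703 × 1000 = 703000 Ω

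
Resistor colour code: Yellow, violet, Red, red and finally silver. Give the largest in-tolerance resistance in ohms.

Yellow → 4 (first significant figure)
Violet → 7 (second significant figure)
Red → 2 (third significant figure)
Red → ×10^2 multiplier
Silver → ±10% tolerance
472 × 100 = 47200 Ω
Largest = 47200 × (1 + 10/100) = 51920 Ω.

51920 Ω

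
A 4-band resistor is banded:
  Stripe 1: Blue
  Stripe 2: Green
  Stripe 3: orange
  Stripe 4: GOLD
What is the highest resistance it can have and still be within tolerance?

68250 Ω

Blue → 6 (first significant figure)
Green → 5 (second significant figure)
Orange → ×10^3 multiplier
Gold → ±5% tolerance
65 × 1000 = 65000 Ω
Highest = 65000 × (1 + 5/100) = 68250 Ω.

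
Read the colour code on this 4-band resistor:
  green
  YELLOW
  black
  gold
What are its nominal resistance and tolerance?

Green → 5 (first significant figure)
Yellow → 4 (second significant figure)
Black → ×1 multiplier
Gold → ±5% tolerance
54 × 1 = 54 Ω

54 Ω ±5%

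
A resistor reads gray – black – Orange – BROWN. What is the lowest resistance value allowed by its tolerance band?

79200 Ω

Grey → 8 (first significant figure)
Black → 0 (second significant figure)
Orange → ×10^3 multiplier
Brown → ±1% tolerance
80 × 1000 = 80000 Ω
Lowest = 80000 × (1 − 1/100) = 79200 Ω.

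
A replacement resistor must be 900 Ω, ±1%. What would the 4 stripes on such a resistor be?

white, black, brown, brown

900 Ω = 90 × 10^1.
9 → white
0 → black
Multiplier 10^1 → brown.
±1% tolerance → brown.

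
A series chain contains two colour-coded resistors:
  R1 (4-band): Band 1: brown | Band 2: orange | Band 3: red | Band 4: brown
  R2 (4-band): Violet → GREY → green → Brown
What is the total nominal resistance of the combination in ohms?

R1: brown, orange → 13; red ×10^2 → 1300 Ω.
R2: violet, grey → 78; green ×10^5 → 7800000 Ω.
Series: 1300 + 7800000 = 7801300 Ω.

7801300 Ω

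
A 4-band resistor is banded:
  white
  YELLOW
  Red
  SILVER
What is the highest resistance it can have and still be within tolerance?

10340 Ω

White → 9 (first significant figure)
Yellow → 4 (second significant figure)
Red → ×10^2 multiplier
Silver → ±10% tolerance
94 × 100 = 9400 Ω
Highest = 9400 × (1 + 10/100) = 10340 Ω.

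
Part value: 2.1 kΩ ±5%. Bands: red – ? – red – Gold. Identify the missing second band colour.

2100 Ω = 21 × 10^2.
The second band gives digit 1 of the significand, and 1 is brown.

brown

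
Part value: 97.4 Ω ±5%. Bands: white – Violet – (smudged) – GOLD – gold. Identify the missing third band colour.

yellow

97.4 Ω = 974 × 10^-1.
The third band gives digit 4 of the significand, and 4 is yellow.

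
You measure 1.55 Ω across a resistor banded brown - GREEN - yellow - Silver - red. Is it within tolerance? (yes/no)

Brown → 1 (first significant figure)
Green → 5 (second significant figure)
Yellow → 4 (third significant figure)
Silver → ×0.01 multiplier
Red → ±2% tolerance
154 × 0.01 = 1.54 Ω
Allowed range: 1.5092 Ω to 1.5708 Ω.
1.55 Ω lies inside that range.

yes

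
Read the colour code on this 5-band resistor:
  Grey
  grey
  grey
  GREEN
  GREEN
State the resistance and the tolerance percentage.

Grey → 8 (first significant figure)
Grey → 8 (second significant figure)
Grey → 8 (third significant figure)
Green → ×10^5 multiplier
Green → ±0.5% tolerance
888 × 100000 = 88800000 Ω

88800000 Ω ±0.5%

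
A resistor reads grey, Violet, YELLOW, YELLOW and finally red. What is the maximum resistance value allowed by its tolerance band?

8914800 Ω

Grey → 8 (first significant figure)
Violet → 7 (second significant figure)
Yellow → 4 (third significant figure)
Yellow → ×10^4 multiplier
Red → ±2% tolerance
874 × 10000 = 8740000 Ω
Maximum = 8740000 × (1 + 2/100) = 8914800 Ω.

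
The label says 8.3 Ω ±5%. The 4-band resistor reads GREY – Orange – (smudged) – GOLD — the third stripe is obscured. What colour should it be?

gold

8.3 Ω = 83 × 10^-1.
The third band is the multiplier, 10^-1, which is gold.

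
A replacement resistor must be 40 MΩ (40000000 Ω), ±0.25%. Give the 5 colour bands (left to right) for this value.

yellow, black, black, green, blue

40000000 Ω = 400 × 10^5.
4 → yellow
0 → black
0 → black
Multiplier 10^5 → green.
±0.25% tolerance → blue.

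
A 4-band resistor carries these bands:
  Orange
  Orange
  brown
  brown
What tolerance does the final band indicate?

±1%

The last band, brown, is the tolerance band.
Brown corresponds to ±1%.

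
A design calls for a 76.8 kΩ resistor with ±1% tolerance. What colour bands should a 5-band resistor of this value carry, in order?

76800 Ω = 768 × 10^2.
7 → violet
6 → blue
8 → grey
Multiplier 10^2 → red.
±1% tolerance → brown.

violet, blue, grey, red, brown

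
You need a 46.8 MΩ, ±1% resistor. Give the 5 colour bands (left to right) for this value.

46800000 Ω = 468 × 10^5.
4 → yellow
6 → blue
8 → grey
Multiplier 10^5 → green.
±1% tolerance → brown.

yellow, blue, grey, green, brown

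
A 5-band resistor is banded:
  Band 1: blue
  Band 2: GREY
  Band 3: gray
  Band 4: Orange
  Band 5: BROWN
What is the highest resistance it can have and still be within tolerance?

Blue → 6 (first significant figure)
Grey → 8 (second significant figure)
Grey → 8 (third significant figure)
Orange → ×10^3 multiplier
Brown → ±1% tolerance
688 × 1000 = 688000 Ω
Highest = 688000 × (1 + 1/100) = 694880 Ω.

694880 Ω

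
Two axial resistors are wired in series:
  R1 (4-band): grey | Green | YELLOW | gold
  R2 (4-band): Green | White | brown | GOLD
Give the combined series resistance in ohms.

850590 Ω

R1: grey, green → 85; yellow ×10^4 → 850000 Ω.
R2: green, white → 59; brown ×10 → 590 Ω.
Series: 850000 + 590 = 850590 Ω.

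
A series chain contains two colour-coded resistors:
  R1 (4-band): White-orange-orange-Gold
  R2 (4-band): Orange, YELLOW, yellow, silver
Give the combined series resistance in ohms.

433000 Ω

R1: white, orange → 93; orange ×10^3 → 93000 Ω.
R2: orange, yellow → 34; yellow ×10^4 → 340000 Ω.
Series: 93000 + 340000 = 433000 Ω.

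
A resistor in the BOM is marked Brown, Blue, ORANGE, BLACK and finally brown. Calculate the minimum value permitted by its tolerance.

161.37 Ω

Brown → 1 (first significant figure)
Blue → 6 (second significant figure)
Orange → 3 (third significant figure)
Black → ×1 multiplier
Brown → ±1% tolerance
163 × 1 = 163 Ω
Minimum = 163 × (1 − 1/100) = 161.37 Ω.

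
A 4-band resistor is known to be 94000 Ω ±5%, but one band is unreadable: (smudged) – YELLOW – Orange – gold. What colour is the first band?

white

94000 Ω = 94 × 10^3.
The first band gives digit 9 of the significand, and 9 is white.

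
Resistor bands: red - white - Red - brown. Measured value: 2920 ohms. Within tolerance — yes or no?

Red → 2 (first significant figure)
White → 9 (second significant figure)
Red → ×10^2 multiplier
Brown → ±1% tolerance
29 × 100 = 2900 Ω
Allowed range: 2871 Ω to 2929 Ω.
2920 ohms lies inside that range.

yes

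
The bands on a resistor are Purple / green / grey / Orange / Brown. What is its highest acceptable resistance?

Violet → 7 (first significant figure)
Green → 5 (second significant figure)
Grey → 8 (third significant figure)
Orange → ×10^3 multiplier
Brown → ±1% tolerance
758 × 1000 = 758000 Ω
Highest = 758000 × (1 + 1/100) = 765580 Ω.

765580 Ω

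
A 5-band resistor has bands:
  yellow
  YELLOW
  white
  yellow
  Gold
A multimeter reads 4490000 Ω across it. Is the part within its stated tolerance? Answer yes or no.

yes

Yellow → 4 (first significant figure)
Yellow → 4 (second significant figure)
White → 9 (third significant figure)
Yellow → ×10^4 multiplier
Gold → ±5% tolerance
449 × 10000 = 4490000 Ω
Allowed range: 4265500 Ω to 4714500 Ω.
4490000 Ω lies inside that range.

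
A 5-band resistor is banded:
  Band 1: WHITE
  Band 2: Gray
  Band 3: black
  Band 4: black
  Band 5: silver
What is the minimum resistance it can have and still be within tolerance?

882 Ω

White → 9 (first significant figure)
Grey → 8 (second significant figure)
Black → 0 (third significant figure)
Black → ×1 multiplier
Silver → ±10% tolerance
980 × 1 = 980 Ω
Minimum = 980 × (1 − 10/100) = 882 Ω.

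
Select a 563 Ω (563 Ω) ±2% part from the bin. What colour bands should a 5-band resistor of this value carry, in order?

green, blue, orange, black, red

563 Ω = 563 × 10^0.
5 → green
6 → blue
3 → orange
Multiplier 10^0 → black.
±2% tolerance → red.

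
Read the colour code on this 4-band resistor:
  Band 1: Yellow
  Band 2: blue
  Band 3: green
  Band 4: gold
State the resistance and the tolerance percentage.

4600000 Ω ±5%

Yellow → 4 (first significant figure)
Blue → 6 (second significant figure)
Green → ×10^5 multiplier
Gold → ±5% tolerance
46 × 100000 = 4600000 Ω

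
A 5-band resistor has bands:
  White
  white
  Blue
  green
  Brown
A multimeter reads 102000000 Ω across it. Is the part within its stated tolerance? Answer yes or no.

no

White → 9 (first significant figure)
White → 9 (second significant figure)
Blue → 6 (third significant figure)
Green → ×10^5 multiplier
Brown → ±1% tolerance
996 × 100000 = 99600000 Ω
Allowed range: 98604000 Ω to 100596000 Ω.
102000000 Ω lies outside that range.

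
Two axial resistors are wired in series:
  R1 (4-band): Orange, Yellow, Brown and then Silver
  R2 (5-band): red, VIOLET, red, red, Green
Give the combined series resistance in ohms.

27540 Ω

R1: orange, yellow → 34; brown ×10 → 340 Ω.
R2: red, violet, red → 272; red ×10^2 → 27200 Ω.
Series: 340 + 27200 = 27540 Ω.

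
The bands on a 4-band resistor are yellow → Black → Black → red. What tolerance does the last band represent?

The last band, red, is the tolerance band.
Red corresponds to ±2%.

±2%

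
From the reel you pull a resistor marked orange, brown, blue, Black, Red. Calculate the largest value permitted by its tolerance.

322.32 Ω

Orange → 3 (first significant figure)
Brown → 1 (second significant figure)
Blue → 6 (third significant figure)
Black → ×1 multiplier
Red → ±2% tolerance
316 × 1 = 316 Ω
Largest = 316 × (1 + 2/100) = 322.32 Ω.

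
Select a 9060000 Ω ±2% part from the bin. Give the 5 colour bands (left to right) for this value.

9060000 Ω = 906 × 10^4.
9 → white
0 → black
6 → blue
Multiplier 10^4 → yellow.
±2% tolerance → red.

white, black, blue, yellow, red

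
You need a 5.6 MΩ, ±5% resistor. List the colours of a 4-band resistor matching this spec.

green, blue, green, gold

5600000 Ω = 56 × 10^5.
5 → green
6 → blue
Multiplier 10^5 → green.
±5% tolerance → gold.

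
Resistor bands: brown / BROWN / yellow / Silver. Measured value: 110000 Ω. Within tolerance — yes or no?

yes

Brown → 1 (first significant figure)
Brown → 1 (second significant figure)
Yellow → ×10^4 multiplier
Silver → ±10% tolerance
11 × 10000 = 110000 Ω
Allowed range: 99000 Ω to 121000 Ω.
110000 Ω lies inside that range.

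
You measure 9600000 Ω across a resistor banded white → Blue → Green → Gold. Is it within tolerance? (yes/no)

White → 9 (first significant figure)
Blue → 6 (second significant figure)
Green → ×10^5 multiplier
Gold → ±5% tolerance
96 × 100000 = 9600000 Ω
Allowed range: 9120000 Ω to 10080000 Ω.
9600000 Ω lies inside that range.

yes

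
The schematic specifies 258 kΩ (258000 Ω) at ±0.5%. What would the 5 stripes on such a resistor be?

258000 Ω = 258 × 10^3.
2 → red
5 → green
8 → grey
Multiplier 10^3 → orange.
±0.5% tolerance → green.

red, green, grey, orange, green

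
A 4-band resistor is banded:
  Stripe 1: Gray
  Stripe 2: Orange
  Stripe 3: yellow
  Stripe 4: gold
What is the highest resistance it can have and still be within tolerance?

871500 Ω

Grey → 8 (first significant figure)
Orange → 3 (second significant figure)
Yellow → ×10^4 multiplier
Gold → ±5% tolerance
83 × 10000 = 830000 Ω
Highest = 830000 × (1 + 5/100) = 871500 Ω.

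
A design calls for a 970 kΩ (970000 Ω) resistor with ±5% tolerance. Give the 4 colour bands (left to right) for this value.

970000 Ω = 97 × 10^4.
9 → white
7 → violet
Multiplier 10^4 → yellow.
±5% tolerance → gold.

white, violet, yellow, gold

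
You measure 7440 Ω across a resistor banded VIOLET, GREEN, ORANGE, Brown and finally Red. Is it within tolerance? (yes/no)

yes

Violet → 7 (first significant figure)
Green → 5 (second significant figure)
Orange → 3 (third significant figure)
Brown → ×10 multiplier
Red → ±2% tolerance
753 × 10 = 7530 Ω
Allowed range: 7379.4 Ω to 7680.6 Ω.
7440 Ω lies inside that range.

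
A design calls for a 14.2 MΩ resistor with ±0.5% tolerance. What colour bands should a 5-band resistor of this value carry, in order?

brown, yellow, red, green, green

14200000 Ω = 142 × 10^5.
1 → brown
4 → yellow
2 → red
Multiplier 10^5 → green.
±0.5% tolerance → green.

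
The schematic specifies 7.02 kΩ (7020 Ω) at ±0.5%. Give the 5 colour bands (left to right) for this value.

violet, black, red, brown, green

7020 Ω = 702 × 10^1.
7 → violet
0 → black
2 → red
Multiplier 10^1 → brown.
±0.5% tolerance → green.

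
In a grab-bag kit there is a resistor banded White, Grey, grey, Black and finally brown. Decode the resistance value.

White → 9 (first significant figure)
Grey → 8 (second significant figure)
Grey → 8 (third significant figure)
Black → ×1 multiplier
988 × 1 = 988 Ω

988 Ω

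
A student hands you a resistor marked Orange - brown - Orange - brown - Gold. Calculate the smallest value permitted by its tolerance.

2973.5 Ω

Orange → 3 (first significant figure)
Brown → 1 (second significant figure)
Orange → 3 (third significant figure)
Brown → ×10 multiplier
Gold → ±5% tolerance
313 × 10 = 3130 Ω
Smallest = 3130 × (1 − 5/100) = 2973.5 Ω.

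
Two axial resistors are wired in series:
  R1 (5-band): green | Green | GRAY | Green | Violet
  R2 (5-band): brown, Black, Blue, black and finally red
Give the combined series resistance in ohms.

55800106 Ω

R1: green, green, grey → 558; green ×10^5 → 55800000 Ω.
R2: brown, black, blue → 106; black ×1 → 106 Ω.
Series: 55800000 + 106 = 55800106 Ω.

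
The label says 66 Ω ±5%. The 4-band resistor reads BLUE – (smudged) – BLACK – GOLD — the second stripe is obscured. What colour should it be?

blue

66 Ω = 66 × 10^0.
The second band gives digit 6 of the significand, and 6 is blue.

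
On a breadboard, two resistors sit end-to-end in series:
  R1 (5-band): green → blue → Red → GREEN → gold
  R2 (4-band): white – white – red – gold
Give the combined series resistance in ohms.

R1: green, blue, red → 562; green ×10^5 → 56200000 Ω.
R2: white, white → 99; red ×10^2 → 9900 Ω.
Series: 56200000 + 9900 = 56209900 Ω.

56209900 Ω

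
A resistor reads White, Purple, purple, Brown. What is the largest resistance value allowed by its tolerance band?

White → 9 (first significant figure)
Violet → 7 (second significant figure)
Violet → ×10^7 multiplier
Brown → ±1% tolerance
97 × 10000000 = 970000000 Ω
Largest = 970000000 × (1 + 1/100) = 979700000 Ω.

979700000 Ω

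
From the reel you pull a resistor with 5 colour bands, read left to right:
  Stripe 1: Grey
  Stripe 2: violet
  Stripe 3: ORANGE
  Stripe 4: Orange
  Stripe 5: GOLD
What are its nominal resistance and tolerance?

Grey → 8 (first significant figure)
Violet → 7 (second significant figure)
Orange → 3 (third significant figure)
Orange → ×10^3 multiplier
Gold → ±5% tolerance
873 × 1000 = 873000 Ω

873000 Ω ±5%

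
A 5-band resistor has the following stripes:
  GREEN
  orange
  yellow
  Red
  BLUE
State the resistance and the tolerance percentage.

53400 Ω ±0.25%

Green → 5 (first significant figure)
Orange → 3 (second significant figure)
Yellow → 4 (third significant figure)
Red → ×10^2 multiplier
Blue → ±0.25% tolerance
534 × 100 = 53400 Ω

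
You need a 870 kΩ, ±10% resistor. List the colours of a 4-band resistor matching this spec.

grey, violet, yellow, silver

870000 Ω = 87 × 10^4.
8 → grey
7 → violet
Multiplier 10^4 → yellow.
±10% tolerance → silver.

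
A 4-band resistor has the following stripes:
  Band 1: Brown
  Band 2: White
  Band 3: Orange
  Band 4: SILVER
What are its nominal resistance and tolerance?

19000 Ω ±10%

Brown → 1 (first significant figure)
White → 9 (second significant figure)
Orange → ×10^3 multiplier
Silver → ±10% tolerance
19 × 1000 = 19000 Ω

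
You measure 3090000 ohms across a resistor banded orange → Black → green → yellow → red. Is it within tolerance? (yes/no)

Orange → 3 (first significant figure)
Black → 0 (second significant figure)
Green → 5 (third significant figure)
Yellow → ×10^4 multiplier
Red → ±2% tolerance
305 × 10000 = 3050000 Ω
Allowed range: 2989000 Ω to 3111000 Ω.
3090000 ohms lies inside that range.

yes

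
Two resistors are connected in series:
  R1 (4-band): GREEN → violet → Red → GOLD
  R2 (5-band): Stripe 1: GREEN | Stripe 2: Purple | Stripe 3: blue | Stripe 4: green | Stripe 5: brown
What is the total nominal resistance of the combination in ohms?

57605700 Ω

R1: green, violet → 57; red ×10^2 → 5700 Ω.
R2: green, violet, blue → 576; green ×10^5 → 57600000 Ω.
Series: 5700 + 57600000 = 57605700 Ω.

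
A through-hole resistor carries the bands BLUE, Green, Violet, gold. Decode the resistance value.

Blue → 6 (first significant figure)
Green → 5 (second significant figure)
Violet → ×10^7 multiplier
65 × 10000000 = 650000000 Ω

650000000 Ω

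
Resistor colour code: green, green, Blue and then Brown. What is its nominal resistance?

55000000 Ω

Green → 5 (first significant figure)
Green → 5 (second significant figure)
Blue → ×10^6 multiplier
55 × 1000000 = 55000000 Ω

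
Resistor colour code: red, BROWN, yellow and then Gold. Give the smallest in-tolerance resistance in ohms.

199500 Ω

Red → 2 (first significant figure)
Brown → 1 (second significant figure)
Yellow → ×10^4 multiplier
Gold → ±5% tolerance
21 × 10000 = 210000 Ω
Smallest = 210000 × (1 − 5/100) = 199500 Ω.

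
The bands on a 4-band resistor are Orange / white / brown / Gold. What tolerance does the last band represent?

±5%

The last band, gold, is the tolerance band.
Gold corresponds to ±5%.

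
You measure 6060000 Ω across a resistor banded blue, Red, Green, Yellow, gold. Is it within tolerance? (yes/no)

yes

Blue → 6 (first significant figure)
Red → 2 (second significant figure)
Green → 5 (third significant figure)
Yellow → ×10^4 multiplier
Gold → ±5% tolerance
625 × 10000 = 6250000 Ω
Allowed range: 5937500 Ω to 6562500 Ω.
6060000 Ω lies inside that range.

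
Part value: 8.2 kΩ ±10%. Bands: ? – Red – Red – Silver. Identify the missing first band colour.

8200 Ω = 82 × 10^2.
The first band gives digit 8 of the significand, and 8 is grey.

grey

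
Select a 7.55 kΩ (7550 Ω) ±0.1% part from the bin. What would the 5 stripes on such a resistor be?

violet, green, green, brown, violet

7550 Ω = 755 × 10^1.
7 → violet
5 → green
5 → green
Multiplier 10^1 → brown.
±0.1% tolerance → violet.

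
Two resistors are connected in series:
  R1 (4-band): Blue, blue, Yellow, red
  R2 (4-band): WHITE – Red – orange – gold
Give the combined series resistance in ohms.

752000 Ω

R1: blue, blue → 66; yellow ×10^4 → 660000 Ω.
R2: white, red → 92; orange ×10^3 → 92000 Ω.
Series: 660000 + 92000 = 752000 Ω.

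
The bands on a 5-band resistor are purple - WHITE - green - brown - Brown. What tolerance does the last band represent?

±1%

The last band, brown, is the tolerance band.
Brown corresponds to ±1%.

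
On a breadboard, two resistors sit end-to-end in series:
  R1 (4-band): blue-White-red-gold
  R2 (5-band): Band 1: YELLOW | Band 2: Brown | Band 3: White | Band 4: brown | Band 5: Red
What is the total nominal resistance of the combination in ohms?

R1: blue, white → 69; red ×10^2 → 6900 Ω.
R2: yellow, brown, white → 419; brown ×10 → 4190 Ω.
Series: 6900 + 4190 = 11090 Ω.

11090 Ω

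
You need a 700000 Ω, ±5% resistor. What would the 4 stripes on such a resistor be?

700000 Ω = 70 × 10^4.
7 → violet
0 → black
Multiplier 10^4 → yellow.
±5% tolerance → gold.

violet, black, yellow, gold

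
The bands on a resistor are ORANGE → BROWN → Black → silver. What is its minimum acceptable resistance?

Orange → 3 (first significant figure)
Brown → 1 (second significant figure)
Black → ×1 multiplier
Silver → ±10% tolerance
31 × 1 = 31 Ω
Minimum = 31 × (1 − 10/100) = 27.9 Ω.

27.9 Ω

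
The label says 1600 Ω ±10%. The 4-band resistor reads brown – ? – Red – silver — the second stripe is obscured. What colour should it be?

blue

1600 Ω = 16 × 10^2.
The second band gives digit 6 of the significand, and 6 is blue.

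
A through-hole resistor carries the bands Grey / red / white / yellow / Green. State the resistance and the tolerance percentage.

Grey → 8 (first significant figure)
Red → 2 (second significant figure)
White → 9 (third significant figure)
Yellow → ×10^4 multiplier
Green → ±0.5% tolerance
829 × 10000 = 8290000 Ω

8290000 Ω ±0.5%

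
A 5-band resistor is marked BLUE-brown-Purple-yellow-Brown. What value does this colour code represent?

Blue → 6 (first significant figure)
Brown → 1 (second significant figure)
Violet → 7 (third significant figure)
Yellow → ×10^4 multiplier
617 × 10000 = 6170000 Ω

6170000 Ω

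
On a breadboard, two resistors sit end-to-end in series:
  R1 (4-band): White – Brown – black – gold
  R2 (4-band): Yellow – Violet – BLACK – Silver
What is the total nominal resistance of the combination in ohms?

R1: white, brown → 91; black ×1 → 91 Ω.
R2: yellow, violet → 47; black ×1 → 47 Ω.
Series: 91 + 47 = 138 Ω.

138 Ω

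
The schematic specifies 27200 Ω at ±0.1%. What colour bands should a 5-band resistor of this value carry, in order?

red, violet, red, red, violet

27200 Ω = 272 × 10^2.
2 → red
7 → violet
2 → red
Multiplier 10^2 → red.
±0.1% tolerance → violet.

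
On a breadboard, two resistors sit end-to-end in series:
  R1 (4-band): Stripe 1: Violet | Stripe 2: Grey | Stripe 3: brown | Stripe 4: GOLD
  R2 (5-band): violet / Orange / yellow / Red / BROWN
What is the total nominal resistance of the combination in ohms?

74180 Ω

R1: violet, grey → 78; brown ×10 → 780 Ω.
R2: violet, orange, yellow → 734; red ×10^2 → 73400 Ω.
Series: 780 + 73400 = 74180 Ω.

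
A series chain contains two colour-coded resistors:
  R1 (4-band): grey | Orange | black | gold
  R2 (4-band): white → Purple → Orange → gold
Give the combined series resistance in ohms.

97083 Ω

R1: grey, orange → 83; black ×1 → 83 Ω.
R2: white, violet → 97; orange ×10^3 → 97000 Ω.
Series: 83 + 97000 = 97083 Ω.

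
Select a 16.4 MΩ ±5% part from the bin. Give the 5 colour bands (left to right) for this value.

16400000 Ω = 164 × 10^5.
1 → brown
6 → blue
4 → yellow
Multiplier 10^5 → green.
±5% tolerance → gold.

brown, blue, yellow, green, gold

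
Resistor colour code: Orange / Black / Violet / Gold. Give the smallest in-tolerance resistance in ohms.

Orange → 3 (first significant figure)
Black → 0 (second significant figure)
Violet → ×10^7 multiplier
Gold → ±5% tolerance
30 × 10000000 = 300000000 Ω
Smallest = 300000000 × (1 − 5/100) = 285000000 Ω.

285000000 Ω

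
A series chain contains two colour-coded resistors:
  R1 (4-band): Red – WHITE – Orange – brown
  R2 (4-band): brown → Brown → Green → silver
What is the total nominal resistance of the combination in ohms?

1129000 Ω

R1: red, white → 29; orange ×10^3 → 29000 Ω.
R2: brown, brown → 11; green ×10^5 → 1100000 Ω.
Series: 29000 + 1100000 = 1129000 Ω.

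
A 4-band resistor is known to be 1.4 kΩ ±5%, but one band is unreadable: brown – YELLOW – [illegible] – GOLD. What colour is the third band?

1400 Ω = 14 × 10^2.
The third band is the multiplier, 10^2, which is red.

red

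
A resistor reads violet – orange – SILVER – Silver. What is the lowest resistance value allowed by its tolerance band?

Violet → 7 (first significant figure)
Orange → 3 (second significant figure)
Silver → ×0.01 multiplier
Silver → ±10% tolerance
73 × 0.01 = 0.73 Ω
Lowest = 0.73 × (1 − 10/100) = 0.657 Ω.

0.657 Ω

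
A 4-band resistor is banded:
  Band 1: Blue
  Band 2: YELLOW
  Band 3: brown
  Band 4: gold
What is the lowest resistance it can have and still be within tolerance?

Blue → 6 (first significant figure)
Yellow → 4 (second significant figure)
Brown → ×10 multiplier
Gold → ±5% tolerance
64 × 10 = 640 Ω
Lowest = 640 × (1 − 5/100) = 608 Ω.

608 Ω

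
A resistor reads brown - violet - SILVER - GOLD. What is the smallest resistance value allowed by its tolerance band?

Brown → 1 (first significant figure)
Violet → 7 (second significant figure)
Silver → ×0.01 multiplier
Gold → ±5% tolerance
17 × 0.01 = 0.17 Ω
Smallest = 0.17 × (1 − 5/100) = 0.1615 Ω.

0.1615 Ω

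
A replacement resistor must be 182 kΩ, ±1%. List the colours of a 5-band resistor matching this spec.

brown, grey, red, orange, brown

182000 Ω = 182 × 10^3.
1 → brown
8 → grey
2 → red
Multiplier 10^3 → orange.
±1% tolerance → brown.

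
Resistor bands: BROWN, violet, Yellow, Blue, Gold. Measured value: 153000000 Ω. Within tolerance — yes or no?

Brown → 1 (first significant figure)
Violet → 7 (second significant figure)
Yellow → 4 (third significant figure)
Blue → ×10^6 multiplier
Gold → ±5% tolerance
174 × 1000000 = 174000000 Ω
Allowed range: 165300000 Ω to 182700000 Ω.
153000000 Ω lies outside that range.

no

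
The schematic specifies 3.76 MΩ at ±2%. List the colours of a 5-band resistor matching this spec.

orange, violet, blue, yellow, red

3760000 Ω = 376 × 10^4.
3 → orange
7 → violet
6 → blue
Multiplier 10^4 → yellow.
±2% tolerance → red.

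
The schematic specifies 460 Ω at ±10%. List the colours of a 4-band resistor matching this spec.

460 Ω = 46 × 10^1.
4 → yellow
6 → blue
Multiplier 10^1 → brown.
±10% tolerance → silver.

yellow, blue, brown, silver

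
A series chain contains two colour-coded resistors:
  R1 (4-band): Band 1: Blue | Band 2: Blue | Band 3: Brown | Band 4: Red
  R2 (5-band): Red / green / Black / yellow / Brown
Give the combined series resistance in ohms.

2500660 Ω

R1: blue, blue → 66; brown ×10 → 660 Ω.
R2: red, green, black → 250; yellow ×10^4 → 2500000 Ω.
Series: 660 + 2500000 = 2500660 Ω.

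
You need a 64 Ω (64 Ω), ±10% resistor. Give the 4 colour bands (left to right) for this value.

64 Ω = 64 × 10^0.
6 → blue
4 → yellow
Multiplier 10^0 → black.
±10% tolerance → silver.

blue, yellow, black, silver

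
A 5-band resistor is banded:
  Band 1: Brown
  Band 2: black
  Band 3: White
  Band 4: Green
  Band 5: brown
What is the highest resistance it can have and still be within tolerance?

11009000 Ω

Brown → 1 (first significant figure)
Black → 0 (second significant figure)
White → 9 (third significant figure)
Green → ×10^5 multiplier
Brown → ±1% tolerance
109 × 100000 = 10900000 Ω
Highest = 10900000 × (1 + 1/100) = 11009000 Ω.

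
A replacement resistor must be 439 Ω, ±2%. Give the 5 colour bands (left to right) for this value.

yellow, orange, white, black, red

439 Ω = 439 × 10^0.
4 → yellow
3 → orange
9 → white
Multiplier 10^0 → black.
±2% tolerance → red.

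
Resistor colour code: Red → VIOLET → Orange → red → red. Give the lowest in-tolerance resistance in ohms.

Red → 2 (first significant figure)
Violet → 7 (second significant figure)
Orange → 3 (third significant figure)
Red → ×10^2 multiplier
Red → ±2% tolerance
273 × 100 = 27300 Ω
Lowest = 27300 × (1 − 2/100) = 26754 Ω.

26754 Ω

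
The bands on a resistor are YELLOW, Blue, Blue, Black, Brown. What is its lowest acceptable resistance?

Yellow → 4 (first significant figure)
Blue → 6 (second significant figure)
Blue → 6 (third significant figure)
Black → ×1 multiplier
Brown → ±1% tolerance
466 × 1 = 466 Ω
Lowest = 466 × (1 − 1/100) = 461.34 Ω.

461.34 Ω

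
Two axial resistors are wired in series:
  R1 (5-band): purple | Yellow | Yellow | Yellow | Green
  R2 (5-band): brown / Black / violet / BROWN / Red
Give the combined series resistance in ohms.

7441070 Ω

R1: violet, yellow, yellow → 744; yellow ×10^4 → 7440000 Ω.
R2: brown, black, violet → 107; brown ×10 → 1070 Ω.
Series: 7440000 + 1070 = 7441070 Ω.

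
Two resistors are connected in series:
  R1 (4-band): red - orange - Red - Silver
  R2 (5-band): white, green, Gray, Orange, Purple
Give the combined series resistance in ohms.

960300 Ω

R1: red, orange → 23; red ×10^2 → 2300 Ω.
R2: white, green, grey → 958; orange ×10^3 → 958000 Ω.
Series: 2300 + 958000 = 960300 Ω.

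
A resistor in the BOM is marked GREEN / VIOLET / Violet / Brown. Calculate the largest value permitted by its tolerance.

Green → 5 (first significant figure)
Violet → 7 (second significant figure)
Violet → ×10^7 multiplier
Brown → ±1% tolerance
57 × 10000000 = 570000000 Ω
Largest = 570000000 × (1 + 1/100) = 575700000 Ω.

575700000 Ω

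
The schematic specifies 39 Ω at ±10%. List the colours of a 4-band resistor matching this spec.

39 Ω = 39 × 10^0.
3 → orange
9 → white
Multiplier 10^0 → black.
±10% tolerance → silver.

orange, white, black, silver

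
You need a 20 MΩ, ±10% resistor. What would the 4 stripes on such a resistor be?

20000000 Ω = 20 × 10^6.
2 → red
0 → black
Multiplier 10^6 → blue.
±10% tolerance → silver.

red, black, blue, silver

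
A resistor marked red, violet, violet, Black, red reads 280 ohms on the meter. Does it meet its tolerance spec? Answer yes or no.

Red → 2 (first significant figure)
Violet → 7 (second significant figure)
Violet → 7 (third significant figure)
Black → ×1 multiplier
Red → ±2% tolerance
277 × 1 = 277 Ω
Allowed range: 271.46 Ω to 282.54 Ω.
280 ohms lies inside that range.

yes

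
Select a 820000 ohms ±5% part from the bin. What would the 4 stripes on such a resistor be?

820000 Ω = 82 × 10^4.
8 → grey
2 → red
Multiplier 10^4 → yellow.
±5% tolerance → gold.

grey, red, yellow, gold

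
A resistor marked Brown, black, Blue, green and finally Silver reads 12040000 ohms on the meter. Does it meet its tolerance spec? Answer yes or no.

no

Brown → 1 (first significant figure)
Black → 0 (second significant figure)
Blue → 6 (third significant figure)
Green → ×10^5 multiplier
Silver → ±10% tolerance
106 × 100000 = 10600000 Ω
Allowed range: 9540000 Ω to 11660000 Ω.
12040000 ohms lies outside that range.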